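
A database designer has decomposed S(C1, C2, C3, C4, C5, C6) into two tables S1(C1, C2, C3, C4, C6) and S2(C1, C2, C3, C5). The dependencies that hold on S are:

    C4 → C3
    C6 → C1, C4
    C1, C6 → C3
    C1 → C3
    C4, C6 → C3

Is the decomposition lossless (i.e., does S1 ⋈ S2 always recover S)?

No

Common attributes: S1 ∩ S2 = {C1, C2, C3}.
No dependency enlarges {C1, C2, C3}, so (C1, C2, C3)⁺ = {C1, C2, C3}.
The closure contains neither all of S1 = {C1, C2, C3, C4, C6} nor all of S2 = {C1, C2, C3, C5}, so the common attributes are not a superkey of either fragment. The join is lossy.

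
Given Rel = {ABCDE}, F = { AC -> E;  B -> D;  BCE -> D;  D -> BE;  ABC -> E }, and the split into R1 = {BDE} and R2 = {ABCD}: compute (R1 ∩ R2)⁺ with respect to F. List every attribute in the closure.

R1 ∩ R2 = {BD}.
D → BE applies, adding E
Closure: {BDE}.

BDE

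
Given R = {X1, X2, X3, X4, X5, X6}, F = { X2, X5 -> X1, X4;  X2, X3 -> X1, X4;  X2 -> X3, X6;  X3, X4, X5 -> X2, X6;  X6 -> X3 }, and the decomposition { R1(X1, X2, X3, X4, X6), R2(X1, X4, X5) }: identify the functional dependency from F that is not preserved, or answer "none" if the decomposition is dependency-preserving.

X3, X4, X5 -> X2, X6

Check X3, X4, X5 → X2, X6: no single fragment contains all of {X2, X3, X4, X5, X6}, and the restricted closure of {X3, X4, X5} across the fragments never reaches {X2, X6}.
X2, X5 → X1, X4 is preserved.
X2, X3 → X1, X4 is preserved.
X2 → X3, X6 is preserved.
X6 → X3 is preserved.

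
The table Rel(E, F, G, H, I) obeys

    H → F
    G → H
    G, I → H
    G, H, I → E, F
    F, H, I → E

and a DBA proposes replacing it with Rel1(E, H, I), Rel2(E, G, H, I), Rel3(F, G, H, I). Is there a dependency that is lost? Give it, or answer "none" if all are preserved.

none

H → F lies within Rel3.
G → H lies within Rel2.
G, I → H lies within Rel2.
G, H, I → E, F: restricted closure across fragments reaches E, F.
F, H, I → E: restricted closure across fragments reaches E.
Every dependency is enforceable on the fragments, so the decomposition is dependency-preserving.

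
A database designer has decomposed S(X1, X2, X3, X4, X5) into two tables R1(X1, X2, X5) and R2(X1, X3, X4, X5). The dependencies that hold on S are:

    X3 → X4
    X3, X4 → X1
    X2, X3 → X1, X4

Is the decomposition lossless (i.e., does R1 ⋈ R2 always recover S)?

Common attributes: R1 ∩ R2 = {X1, X5}.
No dependency enlarges {X1, X5}, so (X1, X5)⁺ = {X1, X5}.
The closure contains neither all of R1 = {X1, X2, X5} nor all of R2 = {X1, X3, X4, X5}, so the common attributes are not a superkey of either fragment. The join is lossy.

No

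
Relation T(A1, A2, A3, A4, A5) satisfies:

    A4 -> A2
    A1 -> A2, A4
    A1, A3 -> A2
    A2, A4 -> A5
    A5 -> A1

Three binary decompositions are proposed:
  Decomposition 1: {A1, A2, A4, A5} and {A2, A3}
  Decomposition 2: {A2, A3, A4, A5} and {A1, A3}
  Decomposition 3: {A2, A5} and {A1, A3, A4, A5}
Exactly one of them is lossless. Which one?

Decomposition 3

Decomposition 1: common = {A2}, closure = {A2} → lossy.
Decomposition 2: common = {A3}, closure = {A3} → lossy.
Decomposition 3: common = {A5}, closure = {A1, A2, A4, A5} → lossless.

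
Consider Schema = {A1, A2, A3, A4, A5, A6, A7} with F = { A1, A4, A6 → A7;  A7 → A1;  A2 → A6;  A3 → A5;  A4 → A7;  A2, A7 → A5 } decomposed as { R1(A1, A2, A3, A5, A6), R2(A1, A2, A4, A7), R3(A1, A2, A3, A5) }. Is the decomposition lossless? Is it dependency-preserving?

lossy and not dependency-preserving

Lossless test (chase): Rows 1 and 2 agree on A2; apply A2→A6 and equate their A6 entries. Rows 1 and 3 agree on A2; apply A2→A6 and equate their A6 entries. No row becomes fully distinguished — the join is lossy.
Dependency preservation: the restricted closure of {A2, A7} across the fragments never reaches {A5}, so A2, A7 → A5 cannot be enforced without a join — not preserved.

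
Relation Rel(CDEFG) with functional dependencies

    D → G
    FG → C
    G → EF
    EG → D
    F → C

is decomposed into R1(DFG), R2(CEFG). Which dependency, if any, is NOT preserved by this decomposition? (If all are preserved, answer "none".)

none

D → G lies within R1.
FG → C lies within R2.
G → EF lies within R2.
EG → D: restricted closure across fragments reaches D.
F → C lies within R2.
Every dependency is enforceable on the fragments, so the decomposition is dependency-preserving.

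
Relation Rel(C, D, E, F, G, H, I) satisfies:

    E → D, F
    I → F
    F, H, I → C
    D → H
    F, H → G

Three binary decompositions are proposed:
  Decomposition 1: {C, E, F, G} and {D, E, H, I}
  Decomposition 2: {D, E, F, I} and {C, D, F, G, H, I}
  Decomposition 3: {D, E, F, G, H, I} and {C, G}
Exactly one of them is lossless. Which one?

Decomposition 1: common = {E}, closure = {D, E, F, G, H} → lossy.
Decomposition 2: common = {D, F, I}, closure = {C, D, F, G, H, I} → lossless.
Decomposition 3: common = {G}, closure = {G} → lossy.

Decomposition 2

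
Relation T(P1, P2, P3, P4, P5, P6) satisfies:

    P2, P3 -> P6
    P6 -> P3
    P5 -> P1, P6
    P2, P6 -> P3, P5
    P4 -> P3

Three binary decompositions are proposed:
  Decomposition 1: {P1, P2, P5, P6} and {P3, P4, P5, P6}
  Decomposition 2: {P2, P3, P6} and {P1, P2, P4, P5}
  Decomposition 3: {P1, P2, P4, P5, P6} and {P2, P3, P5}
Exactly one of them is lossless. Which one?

Decomposition 3

Decomposition 1: common = {P5, P6}, closure = {P1, P3, P5, P6} → lossy.
Decomposition 2: common = {P2}, closure = {P2} → lossy.
Decomposition 3: common = {P2, P5}, closure = {P1, P2, P3, P5, P6} → lossless.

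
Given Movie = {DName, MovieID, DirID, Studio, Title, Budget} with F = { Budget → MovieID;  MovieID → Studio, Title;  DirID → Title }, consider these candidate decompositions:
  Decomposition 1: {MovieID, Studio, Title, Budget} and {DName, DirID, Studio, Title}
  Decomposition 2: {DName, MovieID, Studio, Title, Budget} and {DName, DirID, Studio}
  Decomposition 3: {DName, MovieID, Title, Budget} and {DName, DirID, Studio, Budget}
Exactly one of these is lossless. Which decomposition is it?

Decomposition 1: common = {Studio, Title}, closure = {Studio, Title} → lossy.
Decomposition 2: common = {DName, Studio}, closure = {DName, Studio} → lossy.
Decomposition 3: common = {DName, Budget}, closure = {DName, MovieID, Studio, Title, Budget} → lossless.

Decomposition 3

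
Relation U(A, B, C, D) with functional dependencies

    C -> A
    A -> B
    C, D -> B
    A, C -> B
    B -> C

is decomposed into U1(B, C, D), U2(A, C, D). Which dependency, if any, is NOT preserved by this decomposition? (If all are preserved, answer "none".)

none

C → A lies within U2.
A → B: restricted closure across fragments reaches B.
C, D → B lies within U1.
A, C → B: restricted closure across fragments reaches B.
B → C lies within U1.
Every dependency is enforceable on the fragments, so the decomposition is dependency-preserving.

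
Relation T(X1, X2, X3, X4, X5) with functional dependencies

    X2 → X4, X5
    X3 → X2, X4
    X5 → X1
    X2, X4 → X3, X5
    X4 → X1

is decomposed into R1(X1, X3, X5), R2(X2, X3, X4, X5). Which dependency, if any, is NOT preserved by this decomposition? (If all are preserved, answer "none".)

Check X4 → X1: no single fragment contains all of {X1, X4}, and the restricted closure of {X4} across the fragments never reaches {X1}.
X2 → X4, X5 is preserved.
X3 → X2, X4 is preserved.
X5 → X1 is preserved.
X2, X4 → X3, X5 is preserved.

X4 → X1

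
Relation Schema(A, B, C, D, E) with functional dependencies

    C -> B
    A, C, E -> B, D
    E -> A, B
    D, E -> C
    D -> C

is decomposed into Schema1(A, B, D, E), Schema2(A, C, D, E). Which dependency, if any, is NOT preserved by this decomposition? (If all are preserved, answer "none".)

Check C → B: no single fragment contains all of {B, C}, and the restricted closure of {C} across the fragments never reaches {B}.
A, C, E → B, D is preserved.
E → A, B is preserved.
D, E → C is preserved.
D → C is preserved.

C -> B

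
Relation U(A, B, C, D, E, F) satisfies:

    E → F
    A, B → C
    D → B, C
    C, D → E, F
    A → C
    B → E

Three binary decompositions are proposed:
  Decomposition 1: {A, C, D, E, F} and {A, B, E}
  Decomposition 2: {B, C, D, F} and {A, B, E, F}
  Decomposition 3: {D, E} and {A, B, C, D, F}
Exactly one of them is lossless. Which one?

Decomposition 3

Decomposition 1: common = {A, E}, closure = {A, C, E, F} → lossy.
Decomposition 2: common = {B, F}, closure = {B, E, F} → lossy.
Decomposition 3: common = {D}, closure = {B, C, D, E, F} → lossless.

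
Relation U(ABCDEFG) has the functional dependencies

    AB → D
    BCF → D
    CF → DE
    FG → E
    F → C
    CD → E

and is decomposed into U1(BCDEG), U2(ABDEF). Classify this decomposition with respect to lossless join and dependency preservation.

lossy and not dependency-preserving

Lossless test: (BDE)⁺ = {BDE}, which is a superkey of neither fragment — lossy.
Dependency preservation: the restricted closure of {F} across the fragments never reaches {C}, so F → C cannot be enforced without a join — not preserved.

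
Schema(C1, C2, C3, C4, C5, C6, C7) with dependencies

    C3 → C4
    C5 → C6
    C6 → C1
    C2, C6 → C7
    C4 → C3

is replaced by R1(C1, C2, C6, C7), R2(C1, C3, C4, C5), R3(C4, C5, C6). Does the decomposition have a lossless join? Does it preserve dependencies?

Lossless test (chase): Rows 2 and 3 agree on C5; apply C5→C6 and equate their C6 entries. Rows 1 and 3 agree on C6; apply C6→C1 and equate their C1 entries. Rows 2 and 3 agree on C4; apply C4→C3 and equate their C3 entries. No row becomes fully distinguished — the join is lossy.
Dependency preservation: every FD's attributes lie within a single fragment, so each can be enforced locally — preserved.

lossy but dependency-preserving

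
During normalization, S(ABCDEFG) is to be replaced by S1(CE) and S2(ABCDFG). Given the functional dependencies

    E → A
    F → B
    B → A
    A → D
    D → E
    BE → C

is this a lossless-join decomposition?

No

Common attributes: S1 ∩ S2 = {C}.
No dependency enlarges {C}, so (C)⁺ = {C}.
The closure contains neither all of S1 = {CE} nor all of S2 = {ABCDFG}, so the common attributes are not a superkey of either fragment. The join is lossy.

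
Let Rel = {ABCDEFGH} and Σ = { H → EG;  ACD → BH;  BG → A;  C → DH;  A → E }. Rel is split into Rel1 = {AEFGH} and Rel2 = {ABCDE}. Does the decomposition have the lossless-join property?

No

Common attributes: Rel1 ∩ Rel2 = {AE}.
No dependency enlarges {AE}, so (AE)⁺ = {AE}.
The closure contains neither all of Rel1 = {AEFGH} nor all of Rel2 = {ABCDE}, so the common attributes are not a superkey of either fragment. The join is lossy.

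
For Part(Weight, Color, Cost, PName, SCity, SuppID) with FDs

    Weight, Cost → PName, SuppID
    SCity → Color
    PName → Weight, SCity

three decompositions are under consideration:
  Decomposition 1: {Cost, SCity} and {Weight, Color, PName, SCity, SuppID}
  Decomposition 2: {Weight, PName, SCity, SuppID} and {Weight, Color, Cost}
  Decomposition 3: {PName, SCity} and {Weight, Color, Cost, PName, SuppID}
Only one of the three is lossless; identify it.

Decomposition 1: common = {SCity}, closure = {Color, SCity} → lossy.
Decomposition 2: common = {Weight}, closure = {Weight} → lossy.
Decomposition 3: common = {PName}, closure = {Weight, Color, PName, SCity} → lossless.

Decomposition 3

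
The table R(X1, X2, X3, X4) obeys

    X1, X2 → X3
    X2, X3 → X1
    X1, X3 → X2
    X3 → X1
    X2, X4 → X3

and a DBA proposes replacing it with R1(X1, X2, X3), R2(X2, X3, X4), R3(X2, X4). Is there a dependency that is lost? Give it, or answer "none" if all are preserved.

X1, X2 → X3 lies within R1.
X2, X3 → X1 lies within R1.
X1, X3 → X2 lies within R1.
X3 → X1 lies within R1.
X2, X4 → X3 lies within R2.
Every dependency is enforceable on the fragments, so the decomposition is dependency-preserving.

none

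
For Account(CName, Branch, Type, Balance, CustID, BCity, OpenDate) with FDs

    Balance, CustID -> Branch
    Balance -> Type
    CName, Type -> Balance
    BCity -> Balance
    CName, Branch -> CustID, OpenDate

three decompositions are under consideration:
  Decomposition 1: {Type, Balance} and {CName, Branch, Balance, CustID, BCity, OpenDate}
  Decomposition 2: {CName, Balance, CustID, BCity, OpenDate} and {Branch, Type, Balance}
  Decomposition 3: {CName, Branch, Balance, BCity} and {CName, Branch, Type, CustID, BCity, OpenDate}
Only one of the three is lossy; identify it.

Decomposition 2

Decomposition 1: common = {Balance}, closure = {Type, Balance} → lossless.
Decomposition 2: common = {Balance}, closure = {Type, Balance} → lossy.
Decomposition 3: common = {CName, Branch, BCity}, closure = {CName, Branch, Type, Balance, CustID, BCity, OpenDate} → lossless.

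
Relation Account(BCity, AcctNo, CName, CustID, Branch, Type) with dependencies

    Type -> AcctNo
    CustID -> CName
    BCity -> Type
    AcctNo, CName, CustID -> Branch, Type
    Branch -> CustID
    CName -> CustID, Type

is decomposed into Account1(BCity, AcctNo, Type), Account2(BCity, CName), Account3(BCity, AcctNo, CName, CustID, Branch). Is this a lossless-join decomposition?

Chase test. Columns are BCity, AcctNo, CName, CustID, Branch, Type; row i has aⱼ where attribute j ∈ Accounti, else bᵢⱼ.
Initial tableau (one row per fragment):
  row 1: a1 a2 b13 b14 b15 a6
  row 2: a1 b22 a3 b24 b25 b26
  row 3: a1 a2 a3 a4 a5 b36
Rows 1 and 2 agree on BCity; apply BCity→Type and equate their Type entries.
Rows 1 and 3 agree on BCity; apply BCity→Type and equate their Type entries.
Rows 2 and 3 agree on CName; apply CName→CustID, Type and equate their CustID, Type entries.
Rows 1 and 2 agree on Type; apply Type→AcctNo and equate their AcctNo entries.
Rows 2 and 3 agree on AcctNo, CName, CustID; apply AcctNo, CName, CustID→Branch, Type and equate their Branch, Type entries.
Row 2 is now all distinguished symbols — the join is lossless.

Yes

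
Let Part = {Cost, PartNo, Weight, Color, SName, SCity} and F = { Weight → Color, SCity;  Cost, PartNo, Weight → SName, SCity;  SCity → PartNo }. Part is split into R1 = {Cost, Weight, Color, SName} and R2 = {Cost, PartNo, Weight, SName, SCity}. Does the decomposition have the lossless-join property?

Yes

Common attributes: R1 ∩ R2 = {Cost, Weight, SName}.
Closure of {Cost, Weight, SName}: Weight → Color, SCity applies, adding Color, SCity; SCity → PartNo applies, adding PartNo. So (Cost, Weight, SName)⁺ = {Cost, PartNo, Weight, Color, SName, SCity}.
This closure contains every attribute of R1, so R1 ∩ R2 → R1. The join is lossless.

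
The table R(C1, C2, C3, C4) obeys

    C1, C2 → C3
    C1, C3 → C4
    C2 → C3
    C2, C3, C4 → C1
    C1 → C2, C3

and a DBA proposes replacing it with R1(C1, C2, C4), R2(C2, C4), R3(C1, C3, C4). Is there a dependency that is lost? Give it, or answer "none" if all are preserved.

Check C2 → C3: no single fragment contains all of {C2, C3}, and the restricted closure of {C2} across the fragments never reaches {C3}.
C1, C2 → C3 is preserved.
C1, C3 → C4 is preserved.
C2, C3, C4 → C1 is preserved.
C1 → C2, C3 is preserved.

C2 → C3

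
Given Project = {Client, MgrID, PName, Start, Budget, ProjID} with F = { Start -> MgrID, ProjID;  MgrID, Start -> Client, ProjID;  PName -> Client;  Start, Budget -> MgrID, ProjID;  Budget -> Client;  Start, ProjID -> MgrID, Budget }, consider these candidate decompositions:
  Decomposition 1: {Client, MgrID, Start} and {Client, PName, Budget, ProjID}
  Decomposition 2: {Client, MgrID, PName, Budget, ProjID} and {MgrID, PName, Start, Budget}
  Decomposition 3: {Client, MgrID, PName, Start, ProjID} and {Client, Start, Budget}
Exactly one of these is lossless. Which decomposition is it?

Decomposition 3

Decomposition 1: common = {Client}, closure = {Client} → lossy.
Decomposition 2: common = {MgrID, PName, Budget}, closure = {Client, MgrID, PName, Budget} → lossy.
Decomposition 3: common = {Client, Start}, closure = {Client, MgrID, Start, Budget, ProjID} → lossless.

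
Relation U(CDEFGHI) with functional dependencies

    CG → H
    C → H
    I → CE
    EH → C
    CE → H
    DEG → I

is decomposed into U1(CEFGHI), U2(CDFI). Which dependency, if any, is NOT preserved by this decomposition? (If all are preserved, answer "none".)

Check DEG → I: no single fragment contains all of {DEGI}, and the restricted closure of {DEG} across the fragments never reaches {I}.
CG → H is preserved.
C → H is preserved.
I → CE is preserved.
EH → C is preserved.
CE → H is preserved.

DEG → I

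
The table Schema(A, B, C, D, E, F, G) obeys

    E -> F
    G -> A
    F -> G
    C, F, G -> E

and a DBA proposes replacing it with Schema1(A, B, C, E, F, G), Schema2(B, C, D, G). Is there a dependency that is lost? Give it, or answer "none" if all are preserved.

none

E → F lies within Schema1.
G → A lies within Schema1.
F → G lies within Schema1.
C, F, G → E lies within Schema1.
Every dependency is enforceable on the fragments, so the decomposition is dependency-preserving.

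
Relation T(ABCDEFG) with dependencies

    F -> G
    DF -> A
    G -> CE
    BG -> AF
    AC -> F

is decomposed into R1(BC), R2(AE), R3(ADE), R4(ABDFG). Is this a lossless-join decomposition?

No

Chase test. Columns are ABCDEFG; row i has aⱼ where attribute j ∈ Ri, else bᵢⱼ.
Initial tableau (one row per fragment):
  row 1: b11 a2 a3 b14 b15 b16 b17
  row 2: a1 b22 b23 b24 a5 b26 b27
  row 3: a1 b32 b33 a4 a5 b36 b37
  row 4: a1 a2 b43 a4 b45 a6 a7
No row becomes fully distinguished — the join is lossy.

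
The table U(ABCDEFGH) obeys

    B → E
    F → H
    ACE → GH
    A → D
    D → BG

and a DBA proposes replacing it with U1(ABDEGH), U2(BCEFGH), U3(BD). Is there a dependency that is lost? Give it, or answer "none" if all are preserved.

Check ACE → GH: no single fragment contains all of {ACEGH}, and the restricted closure of {ACE} across the fragments never reaches {GH}.
B → E is preserved.
F → H is preserved.
A → D is preserved.
D → BG is preserved.

ACE → GH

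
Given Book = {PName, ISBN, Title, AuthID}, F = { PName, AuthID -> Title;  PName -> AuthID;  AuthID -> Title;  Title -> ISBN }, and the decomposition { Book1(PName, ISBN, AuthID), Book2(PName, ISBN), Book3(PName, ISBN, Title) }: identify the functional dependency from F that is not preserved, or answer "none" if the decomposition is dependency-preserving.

AuthID -> Title

Check AuthID → Title: no single fragment contains all of {Title, AuthID}, and the restricted closure of {AuthID} across the fragments never reaches {Title}.
PName, AuthID → Title is preserved.
PName → AuthID is preserved.
Title → ISBN is preserved.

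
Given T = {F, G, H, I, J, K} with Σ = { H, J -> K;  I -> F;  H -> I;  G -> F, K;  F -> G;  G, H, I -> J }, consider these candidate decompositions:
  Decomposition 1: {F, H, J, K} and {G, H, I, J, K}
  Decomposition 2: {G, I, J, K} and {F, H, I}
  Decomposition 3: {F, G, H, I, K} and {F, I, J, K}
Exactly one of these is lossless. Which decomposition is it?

Decomposition 1

Decomposition 1: common = {H, J, K}, closure = {F, G, H, I, J, K} → lossless.
Decomposition 2: common = {I}, closure = {F, G, I, K} → lossy.
Decomposition 3: common = {F, I, K}, closure = {F, G, I, K} → lossy.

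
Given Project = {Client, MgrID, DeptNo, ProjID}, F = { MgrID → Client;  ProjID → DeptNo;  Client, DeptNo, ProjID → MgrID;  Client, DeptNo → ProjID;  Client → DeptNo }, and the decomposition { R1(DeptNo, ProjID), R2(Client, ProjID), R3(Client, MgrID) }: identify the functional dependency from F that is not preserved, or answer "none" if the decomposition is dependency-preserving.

MgrID → Client lies within R3.
ProjID → DeptNo lies within R1.
Client, DeptNo, ProjID → MgrID: restricted closure across fragments reaches MgrID.
Client, DeptNo → ProjID: restricted closure across fragments reaches ProjID.
Client → DeptNo: restricted closure across fragments reaches DeptNo.
Every dependency is enforceable on the fragments, so the decomposition is dependency-preserving.

none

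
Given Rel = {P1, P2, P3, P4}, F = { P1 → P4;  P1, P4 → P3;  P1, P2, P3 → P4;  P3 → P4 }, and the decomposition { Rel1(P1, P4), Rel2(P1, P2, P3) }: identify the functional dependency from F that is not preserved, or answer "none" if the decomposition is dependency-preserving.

Check P3 → P4: no single fragment contains all of {P3, P4}, and the restricted closure of {P3} across the fragments never reaches {P4}.
P1 → P4 is preserved.
P1, P4 → P3 is preserved.
P1, P2, P3 → P4 is preserved.

P3 → P4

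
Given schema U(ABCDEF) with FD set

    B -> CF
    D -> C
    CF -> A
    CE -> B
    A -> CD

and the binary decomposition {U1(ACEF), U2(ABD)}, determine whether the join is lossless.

No

Common attributes: U1 ∩ U2 = {A}.
Closure of {A}: A → CD applies, adding CD. So (A)⁺ = {ACD}.
The closure contains neither all of U1 = {ACEF} nor all of U2 = {ABD}, so the common attributes are not a superkey of either fragment. The join is lossy.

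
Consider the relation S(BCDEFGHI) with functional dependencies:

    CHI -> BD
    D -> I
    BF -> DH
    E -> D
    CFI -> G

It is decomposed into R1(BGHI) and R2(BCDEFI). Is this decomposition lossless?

No

Common attributes: R1 ∩ R2 = {BI}.
No dependency enlarges {BI}, so (BI)⁺ = {BI}.
The closure contains neither all of R1 = {BGHI} nor all of R2 = {BCDEFI}, so the common attributes are not a superkey of either fragment. The join is lossy.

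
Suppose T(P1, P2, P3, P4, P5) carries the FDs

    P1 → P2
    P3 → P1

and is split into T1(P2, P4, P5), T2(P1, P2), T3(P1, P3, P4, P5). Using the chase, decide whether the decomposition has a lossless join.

Yes

Chase test. Columns are P1, P2, P3, P4, P5; row i has aⱼ where attribute j ∈ Ti, else bᵢⱼ.
Initial tableau (one row per fragment):
  row 1: b11 a2 b13 a4 a5
  row 2: a1 a2 b23 b24 b25
  row 3: a1 b32 a3 a4 a5
Rows 2 and 3 agree on P1; apply P1→P2 and equate their P2 entries.
Row 3 is now all distinguished symbols — the join is lossless.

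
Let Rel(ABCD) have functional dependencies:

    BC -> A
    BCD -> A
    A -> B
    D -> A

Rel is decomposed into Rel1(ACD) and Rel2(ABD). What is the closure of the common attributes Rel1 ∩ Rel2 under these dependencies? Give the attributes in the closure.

ABD

Rel1 ∩ Rel2 = {AD}.
A → B applies, adding B
Closure: {ABD}.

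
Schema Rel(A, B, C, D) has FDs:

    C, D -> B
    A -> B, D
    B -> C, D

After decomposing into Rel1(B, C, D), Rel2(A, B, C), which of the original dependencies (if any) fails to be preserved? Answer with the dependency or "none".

none

C, D → B lies within Rel1.
A → B, D: restricted closure across fragments reaches B, D.
B → C, D lies within Rel1.
Every dependency is enforceable on the fragments, so the decomposition is dependency-preserving.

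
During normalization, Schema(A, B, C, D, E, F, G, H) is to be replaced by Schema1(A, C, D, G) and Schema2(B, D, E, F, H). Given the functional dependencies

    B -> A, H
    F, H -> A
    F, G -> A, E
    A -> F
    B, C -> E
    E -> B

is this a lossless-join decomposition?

Common attributes: Schema1 ∩ Schema2 = {D}.
No dependency enlarges {D}, so (D)⁺ = {D}.
The closure contains neither all of Schema1 = {A, C, D, G} nor all of Schema2 = {B, D, E, F, H}, so the common attributes are not a superkey of either fragment. The join is lossy.

No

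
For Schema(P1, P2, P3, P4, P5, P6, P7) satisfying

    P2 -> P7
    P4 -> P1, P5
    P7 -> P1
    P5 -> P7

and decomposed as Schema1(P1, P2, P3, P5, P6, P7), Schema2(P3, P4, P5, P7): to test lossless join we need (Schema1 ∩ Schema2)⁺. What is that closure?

Schema1 ∩ Schema2 = {P3, P5, P7}.
P7 → P1 applies, adding P1
Closure: {P1, P3, P5, P7}.

P1, P3, P5, P7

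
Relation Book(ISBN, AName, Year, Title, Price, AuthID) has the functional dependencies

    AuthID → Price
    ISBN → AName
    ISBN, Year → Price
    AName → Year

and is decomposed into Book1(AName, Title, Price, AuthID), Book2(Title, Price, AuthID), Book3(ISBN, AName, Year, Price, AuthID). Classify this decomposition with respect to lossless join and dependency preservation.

Lossless test (chase): Rows 1 and 3 agree on AName; apply AName→Year and equate their Year entries. No row becomes fully distinguished — the join is lossy.
Dependency preservation: every FD's attributes lie within a single fragment, so each can be enforced locally — preserved.

lossy but dependency-preserving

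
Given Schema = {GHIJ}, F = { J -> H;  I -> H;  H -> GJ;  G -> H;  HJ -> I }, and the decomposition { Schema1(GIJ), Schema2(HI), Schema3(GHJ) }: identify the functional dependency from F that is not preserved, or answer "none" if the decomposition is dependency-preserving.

J → H lies within Schema3.
I → H lies within Schema2.
H → GJ lies within Schema3.
G → H lies within Schema3.
HJ → I: restricted closure across fragments reaches I.
Every dependency is enforceable on the fragments, so the decomposition is dependency-preserving.

none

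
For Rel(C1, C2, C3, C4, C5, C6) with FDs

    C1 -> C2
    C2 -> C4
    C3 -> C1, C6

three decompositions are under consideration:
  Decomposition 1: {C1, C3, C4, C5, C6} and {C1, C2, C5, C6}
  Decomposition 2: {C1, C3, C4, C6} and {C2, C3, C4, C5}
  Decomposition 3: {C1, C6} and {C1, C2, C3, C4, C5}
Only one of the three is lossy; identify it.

Decomposition 3

Decomposition 1: common = {C1, C5, C6}, closure = {C1, C2, C4, C5, C6} → lossless.
Decomposition 2: common = {C3, C4}, closure = {C1, C2, C3, C4, C6} → lossless.
Decomposition 3: common = {C1}, closure = {C1, C2, C4} → lossy.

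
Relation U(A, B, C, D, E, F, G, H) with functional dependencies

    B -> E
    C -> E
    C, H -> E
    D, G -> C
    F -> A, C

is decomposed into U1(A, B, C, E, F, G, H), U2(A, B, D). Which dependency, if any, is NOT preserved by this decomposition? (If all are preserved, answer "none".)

Check D, G → C: no single fragment contains all of {C, D, G}, and the restricted closure of {D, G} across the fragments never reaches {C}.
B → E is preserved.
C → E is preserved.
C, H → E is preserved.
F → A, C is preserved.

D, G -> C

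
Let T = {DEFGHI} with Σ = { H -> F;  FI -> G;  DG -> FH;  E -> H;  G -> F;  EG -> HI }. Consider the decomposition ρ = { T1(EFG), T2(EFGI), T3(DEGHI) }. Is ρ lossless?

Chase test. Columns are DEFGHI; row i has aⱼ where attribute j ∈ Ti, else bᵢⱼ.
Initial tableau (one row per fragment):
  row 1: b11 a2 a3 a4 b15 b16
  row 2: b21 a2 a3 a4 b25 a6
  row 3: a1 a2 b33 a4 a5 a6
Rows 1 and 2 agree on E; apply E→H and equate their H entries.
Rows 1 and 3 agree on E; apply E→H and equate their H entries.
Rows 1 and 3 agree on G; apply G→F and equate their F entries.
Rows 1 and 2 agree on EG; apply EG→HI and equate their HI entries.
Row 3 is now all distinguished symbols — the join is lossless.

Yes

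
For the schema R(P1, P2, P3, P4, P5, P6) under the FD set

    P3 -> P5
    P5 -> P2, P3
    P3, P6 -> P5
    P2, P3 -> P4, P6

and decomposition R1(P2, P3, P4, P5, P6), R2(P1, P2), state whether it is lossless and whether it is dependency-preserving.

Lossless test: (P2)⁺ = {P2}, which is a superkey of neither fragment — lossy.
Dependency preservation: every FD's attributes lie within a single fragment, so each can be enforced locally — preserved.

lossy but dependency-preserving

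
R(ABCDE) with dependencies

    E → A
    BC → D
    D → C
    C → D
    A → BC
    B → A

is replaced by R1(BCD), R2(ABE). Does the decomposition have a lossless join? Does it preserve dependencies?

lossless and dependency-preserving

Lossless test: (B)⁺ = {ABCD}, which contains all of one fragment — lossless.
Dependency preservation: A → BC is not contained in any single fragment, but the restricted closure of its left-hand side across the fragments still reaches the right-hand side; the remaining FDs each lie inside some fragment. All dependencies are preserved.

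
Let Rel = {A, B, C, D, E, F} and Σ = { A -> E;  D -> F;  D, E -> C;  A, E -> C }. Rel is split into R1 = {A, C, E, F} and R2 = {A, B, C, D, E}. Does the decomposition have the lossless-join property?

No

Common attributes: R1 ∩ R2 = {A, C, E}.
No dependency enlarges {A, C, E}, so (A, C, E)⁺ = {A, C, E}.
The closure contains neither all of R1 = {A, C, E, F} nor all of R2 = {A, B, C, D, E}, so the common attributes are not a superkey of either fragment. The join is lossy.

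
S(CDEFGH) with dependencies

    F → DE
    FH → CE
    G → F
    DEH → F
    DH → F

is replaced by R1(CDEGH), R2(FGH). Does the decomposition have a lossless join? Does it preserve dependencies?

lossless but not dependency-preserving

Lossless test: (GH)⁺ = {CDEFGH}, which contains all of one fragment — lossless.
Dependency preservation: the restricted closure of {F} across the fragments never reaches {DE}, so F → DE cannot be enforced without a join — not preserved.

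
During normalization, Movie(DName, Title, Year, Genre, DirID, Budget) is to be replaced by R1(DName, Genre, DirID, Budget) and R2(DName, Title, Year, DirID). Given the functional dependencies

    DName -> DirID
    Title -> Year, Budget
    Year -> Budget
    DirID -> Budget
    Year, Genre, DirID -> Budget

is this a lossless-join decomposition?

No

Common attributes: R1 ∩ R2 = {DName, DirID}.
Closure of {DName, DirID}: DirID → Budget applies, adding Budget. So (DName, DirID)⁺ = {DName, DirID, Budget}.
The closure contains neither all of R1 = {DName, Genre, DirID, Budget} nor all of R2 = {DName, Title, Year, DirID}, so the common attributes are not a superkey of either fragment. The join is lossy.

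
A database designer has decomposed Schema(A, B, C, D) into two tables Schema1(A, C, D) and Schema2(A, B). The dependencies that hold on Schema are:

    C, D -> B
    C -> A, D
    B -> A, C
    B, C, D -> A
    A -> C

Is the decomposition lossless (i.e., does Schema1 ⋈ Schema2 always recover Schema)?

Common attributes: Schema1 ∩ Schema2 = {A}.
Closure of {A}: A → C applies, adding C; C → A, D applies, adding D; C, D → B applies, adding B. So (A)⁺ = {A, B, C, D}.
This closure contains every attribute of Schema1, so Schema1 ∩ Schema2 → Schema1. The join is lossless.

Yes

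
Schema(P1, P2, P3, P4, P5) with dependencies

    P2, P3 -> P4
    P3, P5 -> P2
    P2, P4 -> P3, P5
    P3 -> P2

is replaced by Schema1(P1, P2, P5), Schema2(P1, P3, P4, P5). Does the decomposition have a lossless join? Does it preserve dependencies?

lossy and not dependency-preserving

Lossless test: (P1, P5)⁺ = {P1, P5}, which is a superkey of neither fragment — lossy.
Dependency preservation: the restricted closure of {P3, P5} across the fragments never reaches {P2}, so P3, P5 → P2 cannot be enforced without a join — not preserved.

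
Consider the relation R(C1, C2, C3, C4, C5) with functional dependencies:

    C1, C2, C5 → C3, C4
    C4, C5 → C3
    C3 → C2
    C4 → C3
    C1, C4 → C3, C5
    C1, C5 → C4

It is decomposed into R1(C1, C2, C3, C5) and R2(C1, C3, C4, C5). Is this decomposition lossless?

Common attributes: R1 ∩ R2 = {C1, C3, C5}.
Closure of {C1, C3, C5}: C3 → C2 applies, adding C2; C1, C5 → C4 applies, adding C4. So (C1, C3, C5)⁺ = {C1, C2, C3, C4, C5}.
This closure contains every attribute of R1, so R1 ∩ R2 → R1. The join is lossless.

Yes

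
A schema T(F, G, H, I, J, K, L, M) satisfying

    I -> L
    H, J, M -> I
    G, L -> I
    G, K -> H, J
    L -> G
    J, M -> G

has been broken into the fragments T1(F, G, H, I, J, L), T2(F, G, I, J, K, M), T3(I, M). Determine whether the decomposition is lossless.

No

Chase test. Columns are F, G, H, I, J, K, L, M; row i has aⱼ where attribute j ∈ Ti, else bᵢⱼ.
Initial tableau (one row per fragment):
  row 1: a1 a2 a3 a4 a5 b16 a7 b18
  row 2: a1 a2 b23 a4 a5 a6 b27 a8
  row 3: b31 b32 b33 a4 b35 b36 b37 a8
Rows 1 and 2 agree on I; apply I→L and equate their L entries.
Rows 1 and 3 agree on I; apply I→L and equate their L entries.
Rows 1 and 3 agree on L; apply L→G and equate their G entries.
No row becomes fully distinguished — the join is lossy.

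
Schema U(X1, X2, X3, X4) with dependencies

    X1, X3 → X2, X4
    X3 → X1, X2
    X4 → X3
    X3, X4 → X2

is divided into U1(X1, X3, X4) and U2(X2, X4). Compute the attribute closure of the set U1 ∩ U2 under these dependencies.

X1, X2, X3, X4

U1 ∩ U2 = {X4}.
X4 → X3 applies, adding X3
X3, X4 → X2 applies, adding X2
X3 → X1, X2 applies, adding X1
Closure: {X1, X2, X3, X4}.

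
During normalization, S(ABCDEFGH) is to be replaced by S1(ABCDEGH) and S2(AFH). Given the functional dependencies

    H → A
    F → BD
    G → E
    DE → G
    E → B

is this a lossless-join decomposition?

Common attributes: S1 ∩ S2 = {AH}.
No dependency enlarges {AH}, so (AH)⁺ = {AH}.
The closure contains neither all of S1 = {ABCDEGH} nor all of S2 = {AFH}, so the common attributes are not a superkey of either fragment. The join is lossy.

No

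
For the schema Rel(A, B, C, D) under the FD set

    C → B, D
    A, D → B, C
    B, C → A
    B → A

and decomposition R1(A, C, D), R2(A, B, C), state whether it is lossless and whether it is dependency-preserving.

Lossless test: (A, C)⁺ = {A, B, C, D}, which contains all of one fragment — lossless.
Dependency preservation: C → B, D; A, D → B, C are not contained in any single fragment, but the restricted closure of each left-hand side across the fragments still reaches the right-hand side; the remaining FDs each lie inside some fragment. All dependencies are preserved.

lossless and dependency-preserving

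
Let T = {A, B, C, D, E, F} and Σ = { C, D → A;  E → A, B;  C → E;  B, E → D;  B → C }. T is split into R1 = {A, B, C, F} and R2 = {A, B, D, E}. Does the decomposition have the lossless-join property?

Common attributes: R1 ∩ R2 = {A, B}.
Closure of {A, B}: B → C applies, adding C; C → E applies, adding E; B, E → D applies, adding D. So (A, B)⁺ = {A, B, C, D, E}.
This closure contains every attribute of R2, so R1 ∩ R2 → R2. The join is lossless.

Yes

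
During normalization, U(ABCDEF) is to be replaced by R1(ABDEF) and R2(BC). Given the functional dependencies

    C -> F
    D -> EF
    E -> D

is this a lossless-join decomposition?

No

Common attributes: R1 ∩ R2 = {B}.
No dependency enlarges {B}, so (B)⁺ = {B}.
The closure contains neither all of R1 = {ABDEF} nor all of R2 = {BC}, so the common attributes are not a superkey of either fragment. The join is lossy.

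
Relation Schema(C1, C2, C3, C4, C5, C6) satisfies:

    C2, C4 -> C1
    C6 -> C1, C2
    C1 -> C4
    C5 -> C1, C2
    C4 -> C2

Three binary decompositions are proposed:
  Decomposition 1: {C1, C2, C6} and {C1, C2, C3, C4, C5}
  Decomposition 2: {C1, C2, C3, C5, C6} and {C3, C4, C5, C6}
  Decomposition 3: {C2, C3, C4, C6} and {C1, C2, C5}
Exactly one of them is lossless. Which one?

Decomposition 1: common = {C1, C2}, closure = {C1, C2, C4} → lossy.
Decomposition 2: common = {C3, C5, C6}, closure = {C1, C2, C3, C4, C5, C6} → lossless.
Decomposition 3: common = {C2}, closure = {C2} → lossy.

Decomposition 2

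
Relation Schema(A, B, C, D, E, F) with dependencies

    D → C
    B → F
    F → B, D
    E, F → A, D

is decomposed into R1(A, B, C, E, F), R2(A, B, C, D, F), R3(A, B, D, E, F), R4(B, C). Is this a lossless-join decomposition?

Chase test. Columns are A, B, C, D, E, F; row i has aⱼ where attribute j ∈ Ri, else bᵢⱼ.
Initial tableau (one row per fragment):
  row 1: a1 a2 a3 b14 a5 a6
  row 2: a1 a2 a3 a4 b25 a6
  row 3: a1 a2 b33 a4 a5 a6
  row 4: b41 a2 a3 b44 b45 b46
Rows 2 and 3 agree on D; apply D→C and equate their C entries.
Rows 1 and 4 agree on B; apply B→F and equate their F entries.
Rows 1 and 2 agree on F; apply F→B, D and equate their B, D entries.
Rows 1 and 4 agree on F; apply F→B, D and equate their B, D entries.
Row 1 is now all distinguished symbols — the join is lossless.

Yes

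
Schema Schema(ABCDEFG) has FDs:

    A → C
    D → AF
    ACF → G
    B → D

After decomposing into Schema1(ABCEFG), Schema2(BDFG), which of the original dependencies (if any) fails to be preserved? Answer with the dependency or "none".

Check D → AF: no single fragment contains all of {ADF}, and the restricted closure of {D} across the fragments never reaches {AF}.
A → C is preserved.
ACF → G is preserved.
B → D is preserved.

D → AF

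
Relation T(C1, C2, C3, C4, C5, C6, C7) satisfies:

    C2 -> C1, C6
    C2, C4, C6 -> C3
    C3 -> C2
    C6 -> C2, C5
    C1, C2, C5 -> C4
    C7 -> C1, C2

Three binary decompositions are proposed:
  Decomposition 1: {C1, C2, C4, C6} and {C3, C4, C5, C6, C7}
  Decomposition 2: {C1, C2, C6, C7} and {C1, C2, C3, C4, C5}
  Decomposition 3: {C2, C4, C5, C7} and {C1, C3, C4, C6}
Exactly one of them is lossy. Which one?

Decomposition 1: common = {C4, C6}, closure = {C1, C2, C3, C4, C5, C6} → lossless.
Decomposition 2: common = {C1, C2}, closure = {C1, C2, C3, C4, C5, C6} → lossless.
Decomposition 3: common = {C4}, closure = {C4} → lossy.

Decomposition 3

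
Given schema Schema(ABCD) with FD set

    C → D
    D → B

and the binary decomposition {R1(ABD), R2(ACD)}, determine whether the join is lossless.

Common attributes: R1 ∩ R2 = {AD}.
Closure of {AD}: D → B applies, adding B. So (AD)⁺ = {ABD}.
This closure contains every attribute of R1, so R1 ∩ R2 → R1. The join is lossless.

Yes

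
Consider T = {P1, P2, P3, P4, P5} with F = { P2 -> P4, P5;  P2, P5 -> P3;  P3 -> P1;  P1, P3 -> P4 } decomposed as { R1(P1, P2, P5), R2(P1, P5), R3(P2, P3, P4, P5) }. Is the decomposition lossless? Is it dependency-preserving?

lossless but not dependency-preserving

Lossless test (chase): Rows 1 and 3 agree on P2; apply P2→P4, P5 and equate their P4, P5 entries. Rows 1 and 3 agree on P2, P5; apply P2, P5→P3 and equate their P3 entries. Rows 1 and 3 agree on P3; apply P3→P1 and equate their P1 entries. Row 1 is now all distinguished symbols — the join is lossless.
Dependency preservation: the restricted closure of {P3} across the fragments never reaches {P1}, so P3 → P1 cannot be enforced without a join — not preserved.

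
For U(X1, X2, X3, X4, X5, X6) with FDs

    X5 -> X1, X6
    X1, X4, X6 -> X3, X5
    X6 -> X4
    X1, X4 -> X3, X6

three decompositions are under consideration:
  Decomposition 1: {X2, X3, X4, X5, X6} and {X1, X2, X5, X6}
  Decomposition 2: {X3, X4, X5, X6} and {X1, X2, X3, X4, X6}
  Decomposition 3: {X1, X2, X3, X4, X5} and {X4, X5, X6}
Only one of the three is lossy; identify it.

Decomposition 1: common = {X2, X5, X6}, closure = {X1, X2, X3, X4, X5, X6} → lossless.
Decomposition 2: common = {X3, X4, X6}, closure = {X3, X4, X6} → lossy.
Decomposition 3: common = {X4, X5}, closure = {X1, X3, X4, X5, X6} → lossless.

Decomposition 2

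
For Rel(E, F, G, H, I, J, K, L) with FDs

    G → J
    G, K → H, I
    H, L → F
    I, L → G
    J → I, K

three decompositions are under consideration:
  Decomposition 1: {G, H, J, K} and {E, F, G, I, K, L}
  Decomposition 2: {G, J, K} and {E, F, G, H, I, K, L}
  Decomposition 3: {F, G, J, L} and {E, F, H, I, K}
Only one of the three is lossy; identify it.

Decomposition 3

Decomposition 1: common = {G, K}, closure = {G, H, I, J, K} → lossless.
Decomposition 2: common = {G, K}, closure = {G, H, I, J, K} → lossless.
Decomposition 3: common = {F}, closure = {F} → lossy.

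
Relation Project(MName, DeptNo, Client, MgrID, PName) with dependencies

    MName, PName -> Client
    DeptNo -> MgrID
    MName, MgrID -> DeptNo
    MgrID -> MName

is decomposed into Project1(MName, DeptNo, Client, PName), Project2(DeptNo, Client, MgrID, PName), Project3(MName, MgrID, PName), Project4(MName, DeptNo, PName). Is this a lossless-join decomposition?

Yes

Chase test. Columns are MName, DeptNo, Client, MgrID, PName; row i has aⱼ where attribute j ∈ Projecti, else bᵢⱼ.
Initial tableau (one row per fragment):
  row 1: a1 a2 a3 b14 a5
  row 2: b21 a2 a3 a4 a5
  row 3: a1 b32 b33 a4 a5
  row 4: a1 a2 b43 b44 a5
Rows 1 and 3 agree on MName, PName; apply MName, PName→Client and equate their Client entries.
Rows 1 and 4 agree on MName, PName; apply MName, PName→Client and equate their Client entries.
Rows 1 and 2 agree on DeptNo; apply DeptNo→MgrID and equate their MgrID entries.
Rows 1 and 4 agree on DeptNo; apply DeptNo→MgrID and equate their MgrID entries.
Rows 1 and 3 agree on MName, MgrID; apply MName, MgrID→DeptNo and equate their DeptNo entries.
Rows 1 and 2 agree on MgrID; apply MgrID→MName and equate their MName entries.
Row 1 is now all distinguished symbols — the join is lossless.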